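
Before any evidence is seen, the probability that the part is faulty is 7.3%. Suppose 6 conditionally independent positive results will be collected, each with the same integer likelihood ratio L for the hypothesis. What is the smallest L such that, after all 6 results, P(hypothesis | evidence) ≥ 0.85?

Prior odds = 0.073/0.927 = 73/927.
Target odds = 0.85/0.15 = 17/3.
Need L⁶ ≥ 17/3 ÷ (73/927) = 5253/73.
2⁶ = 64 < 5253/73 ≤ 729 = 3⁶, so L = 3.

3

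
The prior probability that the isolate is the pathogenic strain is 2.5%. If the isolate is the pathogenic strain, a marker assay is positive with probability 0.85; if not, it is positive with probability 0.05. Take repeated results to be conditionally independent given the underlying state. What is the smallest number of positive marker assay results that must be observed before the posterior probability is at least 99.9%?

Prior odds = 0.025/0.975 = 1/39.
Likelihood ratio of a positive = 0.85/0.05 = 17.
Target posterior odds = 0.999/0.001 = 999.
Require 17ⁿ ≥ 999 ÷ (1/39) = 38961.
17³ = 4913 falls short of 38961 but 17⁴ = 83521 reaches it, so n = 4.

4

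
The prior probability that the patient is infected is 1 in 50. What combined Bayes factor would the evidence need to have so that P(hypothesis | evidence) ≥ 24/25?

Prior odds = 0.02/0.98 = 1/49.
Target odds = 0.96/0.04 = 24.
Required Bayes factor = 24 ÷ (1/49) = 1176.

1176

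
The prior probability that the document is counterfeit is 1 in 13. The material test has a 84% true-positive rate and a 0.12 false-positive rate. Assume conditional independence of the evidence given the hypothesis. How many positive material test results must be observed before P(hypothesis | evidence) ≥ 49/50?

Prior odds: (1/13) ÷ (12/13) = 1/12.
Likelihood ratio of a positive result = 0.84/0.12 = 7.
Target odds: 0.98 ÷ 0.02 = 49.
Require 7ⁿ ≥ 49 ÷ (1/12) = 588.
7³ = 343 falls short of 588 but 7⁴ = 2401 reaches it, so n = 4.

4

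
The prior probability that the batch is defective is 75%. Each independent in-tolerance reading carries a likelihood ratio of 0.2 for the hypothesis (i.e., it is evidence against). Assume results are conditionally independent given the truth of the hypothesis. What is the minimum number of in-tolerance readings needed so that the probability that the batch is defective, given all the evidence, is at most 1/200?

4

Prior odds: 0.75 ÷ 0.25 = 3.
Likelihood ratio per in-tolerance reading = 0.2.
Target posterior odds = 0.005/0.995 = 1/199.
Need 3 × 0.2ⁿ ≤ 1/199, i.e. 0.2ⁿ ≤ 1/597.
0.2³ = 0.008 is still above 1/597 but 0.2⁴ = 0.0016 is at or below it, so n = 4.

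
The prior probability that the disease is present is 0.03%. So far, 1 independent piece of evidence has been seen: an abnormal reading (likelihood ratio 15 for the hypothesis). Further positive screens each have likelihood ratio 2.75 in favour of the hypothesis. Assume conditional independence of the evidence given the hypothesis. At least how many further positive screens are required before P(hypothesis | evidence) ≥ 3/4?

Prior odds = 0.0003/0.9997 = 3/9997.
Bayes factor of the evidence already in hand = 15.
Odds after that evidence = (3/9997) × 15 = 45/9997.
Target odds = 0.75/0.25 = 3.
Need 2.75ⁿ ≥ 3 ÷ (45/9997) = 9997/15.
2.75⁶ = 1771561/4096 falls short of 9997/15 but 2.75⁷ = 19487171/16384 reaches it, so n = 7.

7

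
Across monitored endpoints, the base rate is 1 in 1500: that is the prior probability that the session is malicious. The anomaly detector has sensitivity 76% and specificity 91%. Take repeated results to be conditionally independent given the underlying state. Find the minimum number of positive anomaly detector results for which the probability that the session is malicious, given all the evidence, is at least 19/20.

5

Prior odds = (1/1500)/(1499/1500) = 1/1499.
False-positive rate = 1 − 0.91 = 0.09; likelihood ratio of a positive = 0.76/0.09 = 76/9.
Target posterior odds = 0.95/0.05 = 19.
Require (76/9)ⁿ ≥ 19 ÷ (1/1499) = 28481.
(76/9)⁴ = 33362176/6561 falls short of 28481 but (76/9)⁵ ≈42939.3 reaches it, so n = 5.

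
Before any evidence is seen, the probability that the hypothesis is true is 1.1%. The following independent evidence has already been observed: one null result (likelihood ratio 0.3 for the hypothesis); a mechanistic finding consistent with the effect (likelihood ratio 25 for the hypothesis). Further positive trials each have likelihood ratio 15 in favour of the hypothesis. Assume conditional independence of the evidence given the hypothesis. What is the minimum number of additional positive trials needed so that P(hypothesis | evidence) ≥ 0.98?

3

Prior odds = 0.011/0.989 = 11/989.
Combined Bayes factor of the evidence already in hand = 0.3 × 25 = 7.5.
Odds after that evidence = (11/989) × 7.5 = 165/1978.
Target odds = 0.98/0.02 = 49.
Need 15ⁿ ≥ 49 ÷ (165/1978) = 96922/165.
15² = 225 falls short of 96922/165 but 15³ = 3375 reaches it, so n = 3.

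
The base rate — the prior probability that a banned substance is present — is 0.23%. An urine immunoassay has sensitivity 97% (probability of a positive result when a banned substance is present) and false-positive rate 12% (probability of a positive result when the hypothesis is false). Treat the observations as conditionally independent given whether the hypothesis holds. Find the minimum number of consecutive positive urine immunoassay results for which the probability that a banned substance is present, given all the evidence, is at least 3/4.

Prior odds = 0.0023/0.9977 = 23/9977.
Likelihood ratio of a positive result = 0.97/0.12 = 97/12.
Target odds: 0.75 ÷ 0.25 = 3.
Require (97/12)ⁿ ≥ 3 ÷ (23/9977) = 29931/23.
(97/12)³ = 912673/1728 falls short of 29931/23 but (97/12)⁴ = 88529281/20736 reaches it, so n = 4.

4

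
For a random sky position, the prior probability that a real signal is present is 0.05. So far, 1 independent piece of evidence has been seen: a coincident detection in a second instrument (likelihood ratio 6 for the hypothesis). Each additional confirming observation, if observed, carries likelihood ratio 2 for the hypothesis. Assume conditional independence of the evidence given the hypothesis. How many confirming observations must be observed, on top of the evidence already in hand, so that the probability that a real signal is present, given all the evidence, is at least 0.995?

Prior odds = 0.05/0.95 = 1/19.
Bayes factor of the evidence already in hand = 6.
Odds after that evidence = (1/19) × 6 = 6/19.
Target odds = 0.995/0.005 = 199.
Need 2ⁿ ≥ 199 ÷ (6/19) = 3781/6.
2⁹ = 512 falls short of 3781/6 but 2¹⁰ = 1024 reaches it, so n = 10.

10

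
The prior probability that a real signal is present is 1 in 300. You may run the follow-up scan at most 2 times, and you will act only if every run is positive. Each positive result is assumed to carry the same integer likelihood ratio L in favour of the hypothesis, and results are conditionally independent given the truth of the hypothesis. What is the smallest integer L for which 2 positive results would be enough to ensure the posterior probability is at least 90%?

Prior odds = (1/300)/(299/300) = 1/299.
Target odds = 0.9/0.1 = 9.
Need L² ≥ 9 ÷ (1/299) = 2691.
51² = 2601 < 2691 ≤ 2704 = 52², so L = 52.

52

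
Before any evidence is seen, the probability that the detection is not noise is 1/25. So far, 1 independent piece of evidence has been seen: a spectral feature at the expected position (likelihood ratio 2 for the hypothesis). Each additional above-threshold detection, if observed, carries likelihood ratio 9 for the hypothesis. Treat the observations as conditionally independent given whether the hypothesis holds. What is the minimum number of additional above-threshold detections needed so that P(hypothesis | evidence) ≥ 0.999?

5

Prior odds = 0.04/0.96 = 1/24.
Bayes factor of the evidence already in hand = 2.
Odds after that evidence = (1/24) × 2 = 1/12.
Target odds = 0.999/0.001 = 999.
Need 9ⁿ ≥ 999 ÷ (1/12) = 11988.
9⁴ = 6561 falls short of 11988 but 9⁵ = 59049 reaches it, so n = 5.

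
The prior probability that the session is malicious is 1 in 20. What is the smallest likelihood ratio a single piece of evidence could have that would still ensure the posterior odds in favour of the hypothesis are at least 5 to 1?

95

Prior odds = 0.05/0.95 = 1/19.
Target odds = 5.
Required Bayes factor = 5 ÷ (1/19) = 95.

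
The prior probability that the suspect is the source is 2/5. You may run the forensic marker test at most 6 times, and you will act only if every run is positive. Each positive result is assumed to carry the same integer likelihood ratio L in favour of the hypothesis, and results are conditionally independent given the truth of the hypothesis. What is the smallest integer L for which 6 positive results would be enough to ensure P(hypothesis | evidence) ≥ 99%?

3

Prior odds = 0.4/0.6 = 2/3.
Target odds = 0.99/0.01 = 99.
Need L⁶ ≥ 99 ÷ (2/3) = 148.5.
2⁶ = 64 < 148.5 ≤ 729 = 3⁶, so L = 3.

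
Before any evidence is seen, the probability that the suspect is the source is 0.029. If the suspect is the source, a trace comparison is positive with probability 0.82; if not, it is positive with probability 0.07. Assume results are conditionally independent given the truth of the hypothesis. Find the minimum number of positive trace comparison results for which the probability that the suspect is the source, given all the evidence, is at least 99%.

Prior odds = 0.029/0.971 = 29/971.
Likelihood ratio of a positive = 0.82/0.07 = 82/7.
Target odds: 0.99 ÷ 0.01 = 99.
Need (29/971) × (82/7)ⁿ ≥ 99, i.e. (82/7)ⁿ ≥ 96129/29.
(82/7)³ = 551368/343 falls short of 96129/29 but (82/7)⁴ = 45212176/2401 reaches it, so n = 4.

4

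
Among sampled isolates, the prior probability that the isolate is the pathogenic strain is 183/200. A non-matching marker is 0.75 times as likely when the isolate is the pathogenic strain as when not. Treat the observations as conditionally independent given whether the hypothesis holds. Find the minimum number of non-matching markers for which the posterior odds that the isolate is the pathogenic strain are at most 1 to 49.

22

Prior odds: 0.915 ÷ 0.085 = 183/17.
Likelihood ratio per non-matching marker = 0.75.
Target odds = 1/49.
Require 0.75ⁿ ≤ 1/49 ÷ (183/17) = 17/8967.
0.75²¹ ≈0.00237841 is still above 17/8967 but 0.75²² ≈0.00178381 is at or below it, so n = 22.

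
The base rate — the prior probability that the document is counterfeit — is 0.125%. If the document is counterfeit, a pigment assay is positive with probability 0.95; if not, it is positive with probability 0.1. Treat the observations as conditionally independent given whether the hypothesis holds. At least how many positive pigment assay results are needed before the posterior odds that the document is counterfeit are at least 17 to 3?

4

Prior odds = 0.00125/0.99875 = 1/799.
Likelihood ratio of a positive = 0.95/0.1 = 9.5.
Target odds = 17/3.
Require 9.5ⁿ ≥ 17/3 ÷ (1/799) = 13583/3.
9.5³ = 857.375 falls short of 13583/3 but 9.5⁴ = 8145.0625 reaches it, so n = 4.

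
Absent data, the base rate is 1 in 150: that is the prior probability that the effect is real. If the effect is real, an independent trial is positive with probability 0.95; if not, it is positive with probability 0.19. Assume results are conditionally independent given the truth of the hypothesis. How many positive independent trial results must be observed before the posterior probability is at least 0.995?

7

Prior odds = (1/150)/(149/150) = 1/149.
Likelihood ratio of a positive = 0.95/0.19 = 5.
Target odds: 0.995 ÷ 0.005 = 199.
Need (1/149) × 5ⁿ ≥ 199, i.e. 5ⁿ ≥ 29651.
5⁶ = 15625 falls short of 29651 but 5⁷ = 78125 reaches it, so n = 7.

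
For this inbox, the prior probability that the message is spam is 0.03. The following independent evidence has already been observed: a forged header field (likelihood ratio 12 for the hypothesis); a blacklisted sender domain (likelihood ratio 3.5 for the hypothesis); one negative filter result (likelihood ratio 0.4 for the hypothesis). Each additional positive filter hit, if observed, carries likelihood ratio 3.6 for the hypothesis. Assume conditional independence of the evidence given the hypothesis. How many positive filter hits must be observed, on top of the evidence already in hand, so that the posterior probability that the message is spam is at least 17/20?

2

Prior odds = 0.03/0.97 = 3/97.
Combined Bayes factor of the evidence already in hand = 12 × 3.5 × 0.4 = 16.8.
Odds after that evidence = (3/97) × 16.8 = 252/485.
Target odds = 0.85/0.15 = 17/3.
Need 3.6ⁿ ≥ 17/3 ÷ (252/485) = 8245/756.
3.6¹ = 3.6 falls short of 8245/756 but 3.6² = 12.96 reaches it, so n = 2.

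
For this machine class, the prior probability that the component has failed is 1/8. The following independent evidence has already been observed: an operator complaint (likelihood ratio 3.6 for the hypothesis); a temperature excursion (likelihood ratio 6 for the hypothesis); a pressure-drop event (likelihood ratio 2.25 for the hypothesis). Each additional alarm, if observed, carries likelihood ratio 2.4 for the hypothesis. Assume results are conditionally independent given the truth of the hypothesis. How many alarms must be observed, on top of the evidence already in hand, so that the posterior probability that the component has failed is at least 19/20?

Prior odds = 0.125/0.875 = 1/7.
Combined Bayes factor of the evidence already in hand = 3.6 × 6 × 2.25 = 48.6.
Odds after that evidence = (1/7) × 48.6 = 243/35.
Target odds = 0.95/0.05 = 19.
Need 2.4ⁿ ≥ 19 ÷ (243/35) = 665/243.
2.4¹ = 2.4 falls short of 665/243 but 2.4² = 5.76 reaches it, so n = 2.

2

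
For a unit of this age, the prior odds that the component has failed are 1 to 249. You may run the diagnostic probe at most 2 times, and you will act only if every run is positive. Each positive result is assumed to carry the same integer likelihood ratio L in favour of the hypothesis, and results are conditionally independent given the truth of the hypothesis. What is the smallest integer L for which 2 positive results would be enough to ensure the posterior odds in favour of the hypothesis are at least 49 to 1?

111

Prior odds = 1/249.
Target odds = 49.
Need L² ≥ 49 ÷ (1/249) = 12201.
110² = 12100 < 12201 ≤ 12321 = 111², so L = 111.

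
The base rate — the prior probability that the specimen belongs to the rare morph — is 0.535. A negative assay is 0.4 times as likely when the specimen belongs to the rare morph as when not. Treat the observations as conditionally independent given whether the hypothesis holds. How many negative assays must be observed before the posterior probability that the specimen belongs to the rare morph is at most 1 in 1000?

8

Prior odds: 0.535 ÷ 0.465 = 107/93.
Likelihood ratio per negative assay = 0.4.
Target odds: 0.001 ÷ 0.999 = 1/999.
Require 0.4ⁿ ≤ 1/999 ÷ (107/93) = 31/35631.
0.4⁷ = 128/78125 is still above 31/35631 but 0.4⁸ = 256/390625 is at or below it, so n = 8.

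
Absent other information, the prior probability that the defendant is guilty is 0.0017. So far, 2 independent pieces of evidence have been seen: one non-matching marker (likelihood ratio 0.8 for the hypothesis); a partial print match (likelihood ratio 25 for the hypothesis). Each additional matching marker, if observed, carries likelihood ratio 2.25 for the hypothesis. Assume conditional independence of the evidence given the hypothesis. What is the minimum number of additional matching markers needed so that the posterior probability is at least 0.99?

Prior odds = 0.0017/0.9983 = 17/9983.
Combined Bayes factor of the evidence already in hand = 0.8 × 25 = 20.
Odds after that evidence = (17/9983) × 20 = 340/9983.
Target odds = 0.99/0.01 = 99.
Need 2.25ⁿ ≥ 99 ÷ (340/9983) = 988317/340.
2.25⁹ = 387420489/262144 falls short of 988317/340 but 2.25¹⁰ ≈3325.26 reaches it, so n = 10.

10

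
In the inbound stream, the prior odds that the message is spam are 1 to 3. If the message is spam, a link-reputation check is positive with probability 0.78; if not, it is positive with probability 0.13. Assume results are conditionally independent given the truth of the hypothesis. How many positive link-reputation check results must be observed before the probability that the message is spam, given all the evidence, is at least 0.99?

Prior odds = 1/3.
Likelihood ratio of a positive = 0.78/0.13 = 6.
Target odds: 0.99 ÷ 0.01 = 99.
Need (1/3) × 6ⁿ ≥ 99, i.e. 6ⁿ ≥ 297.
6³ = 216 falls short of 297 but 6⁴ = 1296 reaches it, so n = 4.

4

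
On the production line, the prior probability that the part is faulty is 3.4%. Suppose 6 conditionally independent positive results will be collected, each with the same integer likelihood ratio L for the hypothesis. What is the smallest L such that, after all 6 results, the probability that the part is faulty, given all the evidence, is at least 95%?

3

Prior odds = 0.034/0.966 = 17/483.
Target odds = 0.95/0.05 = 19.
Need L⁶ ≥ 19 ÷ (17/483) = 9177/17.
2⁶ = 64 < 9177/17 ≤ 729 = 3⁶, so L = 3.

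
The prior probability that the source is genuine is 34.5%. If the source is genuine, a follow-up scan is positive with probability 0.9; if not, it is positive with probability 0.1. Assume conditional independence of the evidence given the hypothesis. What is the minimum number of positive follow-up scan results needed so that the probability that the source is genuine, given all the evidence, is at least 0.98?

Prior odds = 0.345/0.655 = 69/131.
Likelihood ratio of a positive = 0.9/0.1 = 9.
Target posterior odds = 0.98/0.02 = 49.
Require 9ⁿ ≥ 49 ÷ (69/131) = 6419/69.
9² = 81 falls short of 6419/69 but 9³ = 729 reaches it, so n = 3.

3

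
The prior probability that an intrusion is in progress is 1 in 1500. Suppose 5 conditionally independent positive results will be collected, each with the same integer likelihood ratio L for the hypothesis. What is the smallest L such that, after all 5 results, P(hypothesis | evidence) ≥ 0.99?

11

Prior odds = (1/1500)/(1499/1500) = 1/1499.
Target odds = 0.99/0.01 = 99.
Need L⁵ ≥ 99 ÷ (1/1499) = 148401.
10⁵ = 100000 < 148401 ≤ 161051 = 11⁵, so L = 11.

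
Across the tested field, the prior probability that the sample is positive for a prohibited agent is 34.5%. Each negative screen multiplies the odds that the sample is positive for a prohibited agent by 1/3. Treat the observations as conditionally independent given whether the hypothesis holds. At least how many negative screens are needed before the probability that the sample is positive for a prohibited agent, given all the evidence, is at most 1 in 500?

6

Prior odds = 0.345/0.655 = 69/131.
Likelihood ratio per negative screen = 1/3.
Target odds: 0.002 ÷ 0.998 = 1/499.
Need (69/131) × (1/3)ⁿ ≤ 1/499, i.e. (1/3)ⁿ ≤ 131/34431.
(1/3)⁵ = 1/243 is still above 131/34431 but (1/3)⁶ = 1/729 is at or below it, so n = 6.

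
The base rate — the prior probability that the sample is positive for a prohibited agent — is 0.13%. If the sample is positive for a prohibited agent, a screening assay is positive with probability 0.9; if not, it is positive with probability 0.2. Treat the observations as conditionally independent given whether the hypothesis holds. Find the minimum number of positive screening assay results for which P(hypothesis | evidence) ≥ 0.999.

10

Prior odds: 0.0013 ÷ 0.9987 = 13/9987.
Likelihood ratio of a positive = 0.9/0.2 = 4.5.
Target odds: 0.999 ÷ 0.001 = 999.
Need (13/9987) × 4.5ⁿ ≥ 999, i.e. 4.5ⁿ ≥ 9977013/13.
4.5⁹ = 387420489/512 falls short of 9977013/13 but 4.5¹⁰ ≈3.40506e+06 reaches it, so n = 10.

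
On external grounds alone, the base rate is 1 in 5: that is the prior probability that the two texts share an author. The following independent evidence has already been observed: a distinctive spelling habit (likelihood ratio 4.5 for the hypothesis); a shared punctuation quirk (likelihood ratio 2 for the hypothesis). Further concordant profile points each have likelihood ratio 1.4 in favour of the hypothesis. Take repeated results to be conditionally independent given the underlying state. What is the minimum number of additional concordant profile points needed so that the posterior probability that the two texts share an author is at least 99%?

Prior odds = 0.2/0.8 = 0.25.
Combined Bayes factor of the evidence already in hand = 4.5 × 2 = 9.
Odds after that evidence = 0.25 × 9 = 2.25.
Target odds = 0.99/0.01 = 99.
Need 1.4ⁿ ≥ 99 ÷ 2.25 = 44.
1.4¹¹ ≈40.4957 falls short of 44 but 1.4¹² ≈56.6939 reaches it, so n = 12.

12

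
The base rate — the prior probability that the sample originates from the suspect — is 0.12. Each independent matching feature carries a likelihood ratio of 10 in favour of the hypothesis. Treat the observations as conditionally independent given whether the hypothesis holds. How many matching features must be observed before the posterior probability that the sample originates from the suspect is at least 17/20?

2

Prior odds: 0.12 ÷ 0.88 = 3/22.
Likelihood ratio per matching feature = 10.
Target posterior odds = 0.85/0.15 = 17/3.
Need (3/22) × 10ⁿ ≥ 17/3, i.e. 10ⁿ ≥ 374/9.
10¹ = 10 falls short of 374/9 but 10² = 100 reaches it, so n = 2.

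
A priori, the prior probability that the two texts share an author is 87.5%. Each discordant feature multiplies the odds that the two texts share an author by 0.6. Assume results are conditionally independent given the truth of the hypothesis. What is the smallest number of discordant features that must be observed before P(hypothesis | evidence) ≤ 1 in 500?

Prior odds = 0.875/0.125 = 7.
Likelihood ratio per discordant feature = 0.6.
Target odds: 0.002 ÷ 0.998 = 1/499.
Require 0.6ⁿ ≤ 1/499 ÷ 7 = 1/3493.
0.6¹⁵ ≈0.000470185 is still above 1/3493 but 0.6¹⁶ ≈0.000282111 is at or below it, so n = 16.

16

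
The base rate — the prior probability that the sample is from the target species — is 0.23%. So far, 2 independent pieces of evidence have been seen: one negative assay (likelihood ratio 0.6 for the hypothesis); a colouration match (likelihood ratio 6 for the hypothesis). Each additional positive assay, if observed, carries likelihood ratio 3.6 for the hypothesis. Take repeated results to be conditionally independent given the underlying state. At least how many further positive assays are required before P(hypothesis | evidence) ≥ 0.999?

10

Prior odds = 0.0023/0.9977 = 23/9977.
Combined Bayes factor of the evidence already in hand = 0.6 × 6 = 3.6.
Odds after that evidence = (23/9977) × 3.6 = 414/49885.
Target odds = 0.999/0.001 = 999.
Need 3.6ⁿ ≥ 999 ÷ (414/49885) = 5537235/46.
3.6⁹ ≈101560 falls short of 5537235/46 but 3.6¹⁰ ≈365616 reaches it, so n = 10.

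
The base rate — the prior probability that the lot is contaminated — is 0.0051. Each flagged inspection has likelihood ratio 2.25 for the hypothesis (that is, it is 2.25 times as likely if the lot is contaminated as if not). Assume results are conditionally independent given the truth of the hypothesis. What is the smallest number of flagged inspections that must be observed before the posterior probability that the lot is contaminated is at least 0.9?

10

Prior odds = 0.0051/0.9949 = 51/9949.
Likelihood ratio per flagged inspection = 2.25.
Target odds: 0.9 ÷ 0.1 = 9.
Need (51/9949) × 2.25ⁿ ≥ 9, i.e. 2.25ⁿ ≥ 29847/17.
2.25⁹ = 387420489/262144 falls short of 29847/17 but 2.25¹⁰ ≈3325.26 reaches it, so n = 10.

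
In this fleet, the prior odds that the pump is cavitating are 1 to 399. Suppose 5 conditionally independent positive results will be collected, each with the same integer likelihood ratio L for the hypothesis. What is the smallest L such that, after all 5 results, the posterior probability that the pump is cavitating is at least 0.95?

6

Prior odds = 1/399.
Target odds = 0.95/0.05 = 19.
Need L⁵ ≥ 19 ÷ (1/399) = 7581.
5⁵ = 3125 < 7581 ≤ 7776 = 6⁵, so L = 6.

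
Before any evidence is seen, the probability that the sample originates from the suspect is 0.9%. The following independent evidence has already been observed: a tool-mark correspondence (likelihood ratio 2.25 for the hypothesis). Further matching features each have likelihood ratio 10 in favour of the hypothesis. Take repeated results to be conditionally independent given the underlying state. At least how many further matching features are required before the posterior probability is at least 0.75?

Prior odds = 0.009/0.991 = 9/991.
Bayes factor of the evidence already in hand = 2.25.
Odds after that evidence = (9/991) × 2.25 = 81/3964.
Target odds = 0.75/0.25 = 3.
Need 10ⁿ ≥ 3 ÷ (81/3964) = 3964/27.
10² = 100 falls short of 3964/27 but 10³ = 1000 reaches it, so n = 3.

3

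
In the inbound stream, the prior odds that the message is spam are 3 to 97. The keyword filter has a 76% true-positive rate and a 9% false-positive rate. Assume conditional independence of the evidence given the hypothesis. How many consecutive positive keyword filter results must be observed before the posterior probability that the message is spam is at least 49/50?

Prior odds = 3/97.
Likelihood ratio of a positive result = 0.76/0.09 = 76/9.
Target odds: 0.98 ÷ 0.02 = 49.
Require (76/9)ⁿ ≥ 49 ÷ (3/97) = 4753/3.
(76/9)³ = 438976/729 falls short of 4753/3 but (76/9)⁴ = 33362176/6561 reaches it, so n = 4.

4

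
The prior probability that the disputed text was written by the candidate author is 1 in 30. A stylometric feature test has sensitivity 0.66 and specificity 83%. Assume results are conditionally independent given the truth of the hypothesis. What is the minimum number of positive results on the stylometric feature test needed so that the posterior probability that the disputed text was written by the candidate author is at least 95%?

5

Prior odds: (1/30) ÷ (29/30) = 1/29.
False-positive rate = 1 − 0.83 = 0.17; likelihood ratio of a positive = 0.66/0.17 = 66/17.
Target odds: 0.95 ÷ 0.05 = 19.
Need (1/29) × (66/17)ⁿ ≥ 19, i.e. (66/17)ⁿ ≥ 551.
(66/17)⁴ = 18974736/83521 falls short of 551 but (66/17)⁵ ≈882.013 reaches it, so n = 5.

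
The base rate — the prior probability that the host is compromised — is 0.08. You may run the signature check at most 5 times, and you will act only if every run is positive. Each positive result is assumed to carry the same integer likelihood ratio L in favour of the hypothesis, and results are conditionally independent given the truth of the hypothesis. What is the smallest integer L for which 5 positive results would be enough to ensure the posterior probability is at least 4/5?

3

Prior odds = 0.08/0.92 = 2/23.
Target odds = 0.8/0.2 = 4.
Need L⁵ ≥ 4 ÷ (2/23) = 46.
2⁵ = 32 < 46 ≤ 243 = 3⁵, so L = 3.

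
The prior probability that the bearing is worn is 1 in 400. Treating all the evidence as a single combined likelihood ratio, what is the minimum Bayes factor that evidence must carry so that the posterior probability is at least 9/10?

Prior odds = 0.0025/0.9975 = 1/399.
Target odds = 0.9/0.1 = 9.
Required Bayes factor = 9 ÷ (1/399) = 3591.

3591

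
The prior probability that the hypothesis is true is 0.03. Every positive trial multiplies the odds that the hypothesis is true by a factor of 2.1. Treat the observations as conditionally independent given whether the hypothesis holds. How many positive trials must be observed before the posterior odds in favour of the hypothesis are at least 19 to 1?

9

Prior odds = 0.03/0.97 = 3/97.
Likelihood ratio per positive trial = 2.1.
Target odds = 19.
Need (3/97) × 2.1ⁿ ≥ 19, i.e. 2.1ⁿ ≥ 1843/3.
2.1⁸ ≈378.229 falls short of 1843/3 but 2.1⁹ ≈794.28 reaches it, so n = 9.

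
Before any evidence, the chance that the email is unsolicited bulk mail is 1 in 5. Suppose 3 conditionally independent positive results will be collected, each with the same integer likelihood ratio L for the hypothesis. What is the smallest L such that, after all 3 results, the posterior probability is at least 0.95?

5

Prior odds = 0.2/0.8 = 0.25.
Target odds = 0.95/0.05 = 19.
Need L³ ≥ 19 ÷ 0.25 = 76.
4³ = 64 < 76 ≤ 125 = 5³, so L = 5.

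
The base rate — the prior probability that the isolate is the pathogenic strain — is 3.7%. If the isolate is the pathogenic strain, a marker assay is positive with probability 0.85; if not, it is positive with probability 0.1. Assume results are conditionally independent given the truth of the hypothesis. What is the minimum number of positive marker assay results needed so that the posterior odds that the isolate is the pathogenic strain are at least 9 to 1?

3

Prior odds = 0.037/0.963 = 37/963.
Likelihood ratio of a positive = 0.85/0.1 = 8.5.
Target odds = 9.
Need (37/963) × 8.5ⁿ ≥ 9, i.e. 8.5ⁿ ≥ 8667/37.
8.5² = 72.25 falls short of 8667/37 but 8.5³ = 614.125 reaches it, so n = 3.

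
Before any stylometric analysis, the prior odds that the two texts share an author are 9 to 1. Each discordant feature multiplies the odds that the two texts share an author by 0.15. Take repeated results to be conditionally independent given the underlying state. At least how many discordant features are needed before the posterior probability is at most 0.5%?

4

Prior odds = 9.
Likelihood ratio per discordant feature = 0.15.
Target posterior odds = 0.005/0.995 = 1/199.
Require 0.15ⁿ ≤ 1/199 ÷ 9 = 1/1791.
0.15³ = 0.003375 is still above 1/1791 but 0.15⁴ = 81/160000 is at or below it, so n = 4.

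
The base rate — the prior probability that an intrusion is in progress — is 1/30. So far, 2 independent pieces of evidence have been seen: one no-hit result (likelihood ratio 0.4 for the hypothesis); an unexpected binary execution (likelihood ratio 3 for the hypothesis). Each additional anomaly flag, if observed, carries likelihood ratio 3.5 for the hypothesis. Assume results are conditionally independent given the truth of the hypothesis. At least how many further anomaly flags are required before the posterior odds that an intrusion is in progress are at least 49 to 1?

Prior odds = (1/30)/(29/30) = 1/29.
Combined Bayes factor of the evidence already in hand = 0.4 × 3 = 1.2.
Odds after that evidence = (1/29) × 1.2 = 6/145.
Target odds = 49.
Need 3.5ⁿ ≥ 49 ÷ (6/145) = 7105/6.
3.5⁵ = 525.21875 falls short of 7105/6 but 3.5⁶ = 1838.265625 reaches it, so n = 6.

6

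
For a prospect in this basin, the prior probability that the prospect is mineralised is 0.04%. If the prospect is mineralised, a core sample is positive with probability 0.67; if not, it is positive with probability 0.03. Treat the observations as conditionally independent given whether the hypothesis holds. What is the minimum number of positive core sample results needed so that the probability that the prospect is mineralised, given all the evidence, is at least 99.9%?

5

Prior odds: 0.0004 ÷ 0.9996 = 1/2499.
Likelihood ratio of a positive = 0.67/0.03 = 67/3.
Target posterior odds = 0.999/0.001 = 999.
Need (1/2499) × (67/3)ⁿ ≥ 999, i.e. (67/3)ⁿ ≥ 2496501.
(67/3)⁴ = 20151121/81 falls short of 2496501 but (67/3)⁵ ≈5.55607e+06 reaches it, so n = 5.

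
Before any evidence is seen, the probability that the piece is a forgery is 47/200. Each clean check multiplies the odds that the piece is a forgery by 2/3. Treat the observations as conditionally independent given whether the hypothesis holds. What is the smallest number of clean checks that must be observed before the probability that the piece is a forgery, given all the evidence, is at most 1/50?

7

Prior odds = 0.235/0.765 = 47/153.
Likelihood ratio per clean check = 2/3.
Target odds: 0.02 ÷ 0.98 = 1/49.
Need (47/153) × (2/3)ⁿ ≤ 1/49, i.e. (2/3)ⁿ ≤ 153/2303.
(2/3)⁶ = 64/729 is still above 153/2303 but (2/3)⁷ = 128/2187 is at or below it, so n = 7.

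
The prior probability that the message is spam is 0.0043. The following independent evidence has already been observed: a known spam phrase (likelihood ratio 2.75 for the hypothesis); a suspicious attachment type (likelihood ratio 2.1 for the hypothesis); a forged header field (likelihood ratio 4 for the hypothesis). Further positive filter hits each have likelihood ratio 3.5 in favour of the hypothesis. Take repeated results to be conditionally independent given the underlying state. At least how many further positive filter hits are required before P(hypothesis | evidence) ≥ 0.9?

4

Prior odds = 0.0043/0.9957 = 43/9957.
Combined Bayes factor of the evidence already in hand = 2.75 × 2.1 × 4 = 23.1.
Odds after that evidence = (43/9957) × 23.1 = 3311/33190.
Target odds = 0.9/0.1 = 9.
Need 3.5ⁿ ≥ 9 ÷ (3311/33190) = 298710/3311.
3.5³ = 42.875 falls short of 298710/3311 but 3.5⁴ = 150.0625 reaches it, so n = 4.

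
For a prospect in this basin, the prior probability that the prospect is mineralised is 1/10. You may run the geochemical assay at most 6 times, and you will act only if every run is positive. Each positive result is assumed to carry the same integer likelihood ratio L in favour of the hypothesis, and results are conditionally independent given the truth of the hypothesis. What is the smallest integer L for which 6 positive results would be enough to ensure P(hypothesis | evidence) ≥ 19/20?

3

Prior odds = 0.1/0.9 = 1/9.
Target odds = 0.95/0.05 = 19.
Need L⁶ ≥ 19 ÷ (1/9) = 171.
2⁶ = 64 < 171 ≤ 729 = 3⁶, so L = 3.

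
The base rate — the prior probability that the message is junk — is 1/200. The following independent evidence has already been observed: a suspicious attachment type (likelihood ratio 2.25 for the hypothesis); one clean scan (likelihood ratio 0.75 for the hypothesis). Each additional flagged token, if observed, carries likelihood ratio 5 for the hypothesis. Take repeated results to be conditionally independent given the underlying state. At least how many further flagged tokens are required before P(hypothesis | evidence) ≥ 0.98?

Prior odds = 0.005/0.995 = 1/199.
Combined Bayes factor of the evidence already in hand = 2.25 × 0.75 = 1.6875.
Odds after that evidence = (1/199) × 1.6875 = 27/3184.
Target odds = 0.98/0.02 = 49.
Need 5ⁿ ≥ 49 ÷ (27/3184) = 156016/27.
5⁵ = 3125 falls short of 156016/27 but 5⁶ = 15625 reaches it, so n = 6.

6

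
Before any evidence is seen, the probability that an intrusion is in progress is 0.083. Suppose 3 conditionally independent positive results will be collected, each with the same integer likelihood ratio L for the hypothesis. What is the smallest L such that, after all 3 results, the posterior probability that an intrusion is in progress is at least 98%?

9

Prior odds = 0.083/0.917 = 83/917.
Target odds = 0.98/0.02 = 49.
Need L³ ≥ 49 ÷ (83/917) = 44933/83.
8³ = 512 < 44933/83 ≤ 729 = 9³, so L = 9.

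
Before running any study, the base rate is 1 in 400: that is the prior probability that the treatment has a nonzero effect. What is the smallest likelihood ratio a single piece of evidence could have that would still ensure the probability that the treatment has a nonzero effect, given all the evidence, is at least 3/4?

Prior odds = 0.0025/0.9975 = 1/399.
Target odds = 0.75/0.25 = 3.
Required Bayes factor = 3 ÷ (1/399) = 1197.

1197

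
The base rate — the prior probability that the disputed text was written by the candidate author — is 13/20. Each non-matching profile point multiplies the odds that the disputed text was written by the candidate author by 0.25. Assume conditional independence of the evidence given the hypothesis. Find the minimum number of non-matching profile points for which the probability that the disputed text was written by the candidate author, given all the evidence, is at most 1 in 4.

2

Prior odds: 0.65 ÷ 0.35 = 13/7.
Likelihood ratio per non-matching profile point = 0.25.
Target odds: 0.25 ÷ 0.75 = 1/3.
Require 0.25ⁿ ≤ 1/3 ÷ (13/7) = 7/39.
0.25¹ = 0.25 is still above 7/39 but 0.25² = 0.0625 is at or below it, so n = 2.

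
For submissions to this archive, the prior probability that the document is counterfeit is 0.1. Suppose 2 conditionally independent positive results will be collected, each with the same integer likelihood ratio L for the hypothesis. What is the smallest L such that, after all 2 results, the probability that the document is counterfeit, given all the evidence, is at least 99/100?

Prior odds = 0.1/0.9 = 1/9.
Target odds = 0.99/0.01 = 99.
Need L² ≥ 99 ÷ (1/9) = 891.
29² = 841 < 891 ≤ 900 = 30², so L = 30.

30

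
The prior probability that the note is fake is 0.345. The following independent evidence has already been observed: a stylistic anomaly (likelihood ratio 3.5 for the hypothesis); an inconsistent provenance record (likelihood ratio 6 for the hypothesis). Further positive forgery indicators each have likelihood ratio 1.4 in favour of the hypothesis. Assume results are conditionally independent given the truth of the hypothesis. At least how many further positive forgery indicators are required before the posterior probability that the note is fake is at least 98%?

Prior odds = 0.345/0.655 = 69/131.
Combined Bayes factor of the evidence already in hand = 3.5 × 6 = 21.
Odds after that evidence = (69/131) × 21 = 1449/131.
Target odds = 0.98/0.02 = 49.
Need 1.4ⁿ ≥ 49 ÷ (1449/131) = 917/207.
1.4⁴ = 3.8416 falls short of 917/207 but 1.4⁵ = 5.37824 reaches it, so n = 5.

5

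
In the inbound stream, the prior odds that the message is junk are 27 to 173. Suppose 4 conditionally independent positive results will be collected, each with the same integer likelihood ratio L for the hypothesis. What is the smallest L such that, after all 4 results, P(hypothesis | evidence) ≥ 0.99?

6

Prior odds = 27/173.
Target odds = 0.99/0.01 = 99.
Need L⁴ ≥ 99 ÷ (27/173) = 1903/3.
5⁴ = 625 < 1903/3 ≤ 1296 = 6⁴, so L = 6.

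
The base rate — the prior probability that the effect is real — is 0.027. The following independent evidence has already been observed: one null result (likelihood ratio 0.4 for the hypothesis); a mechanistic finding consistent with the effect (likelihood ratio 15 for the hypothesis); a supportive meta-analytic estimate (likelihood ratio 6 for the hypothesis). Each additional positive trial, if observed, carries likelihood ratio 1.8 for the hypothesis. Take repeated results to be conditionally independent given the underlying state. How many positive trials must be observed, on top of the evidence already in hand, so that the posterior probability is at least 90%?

Prior odds = 0.027/0.973 = 27/973.
Combined Bayes factor of the evidence already in hand = 0.4 × 15 × 6 = 36.
Odds after that evidence = (27/973) × 36 = 972/973.
Target odds = 0.9/0.1 = 9.
Need 1.8ⁿ ≥ 9 ÷ (972/973) = 973/108.
1.8³ = 5.832 falls short of 973/108 but 1.8⁴ = 10.4976 reaches it, so n = 4.

4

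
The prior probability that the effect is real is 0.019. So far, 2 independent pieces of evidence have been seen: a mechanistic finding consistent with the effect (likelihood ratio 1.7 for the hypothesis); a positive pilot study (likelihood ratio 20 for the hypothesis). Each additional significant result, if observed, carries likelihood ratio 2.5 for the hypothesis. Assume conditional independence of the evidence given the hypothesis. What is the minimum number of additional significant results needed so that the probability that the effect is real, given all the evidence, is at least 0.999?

8

Prior odds = 0.019/0.981 = 19/981.
Combined Bayes factor of the evidence already in hand = 1.7 × 20 = 34.
Odds after that evidence = (19/981) × 34 = 646/981.
Target odds = 0.999/0.001 = 999.
Need 2.5ⁿ ≥ 999 ÷ (646/981) = 980019/646.
2.5⁷ = 610.3515625 falls short of 980019/646 but 2.5⁸ = 390625/256 reaches it, so n = 8.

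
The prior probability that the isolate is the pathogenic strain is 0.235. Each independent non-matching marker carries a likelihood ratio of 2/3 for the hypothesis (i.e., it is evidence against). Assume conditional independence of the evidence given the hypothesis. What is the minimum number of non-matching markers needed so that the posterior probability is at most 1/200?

Prior odds = 0.235/0.765 = 47/153.
Likelihood ratio per non-matching marker = 2/3.
Target odds: 0.005 ÷ 0.995 = 1/199.
Need (47/153) × (2/3)ⁿ ≤ 1/199, i.e. (2/3)ⁿ ≤ 153/9353.
(2/3)¹⁰ = 1024/59049 is still above 153/9353 but (2/3)¹¹ = 2048/177147 is at or below it, so n = 11.

11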